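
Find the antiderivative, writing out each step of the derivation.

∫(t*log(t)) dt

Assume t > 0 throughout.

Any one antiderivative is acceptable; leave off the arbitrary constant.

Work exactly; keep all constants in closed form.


Step 1. Integrate ∫(t*log(t)) dt by parts with u = log(t), dv = (t) dt, so v = t**2/2 [assuming t > 0]: now t**2*log(t)/2 + ∫(-t/2) dt.
Step 2. Evaluate the standard form: now t**2*log(t)/2 - t**2/4.
Answer: t**2*log(t)/2 - t**2/4.


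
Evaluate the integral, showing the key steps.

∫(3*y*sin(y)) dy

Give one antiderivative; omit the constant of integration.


Step 1. Integrate ∫(3*y*sin(y)) dy by parts with u = y, dv = (3*sin(y)) dy, so v = -3*cos(y): now -3*y*cos(y) + ∫(3*cos(y)) dy.
Step 2. Evaluate the standard form: now -3*y*cos(y) + 3*sin(y).
Answer: -3*y*cos(y) + 3*sin(y).


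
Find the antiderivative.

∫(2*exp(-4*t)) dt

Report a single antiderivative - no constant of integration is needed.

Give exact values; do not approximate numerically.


Answer: -exp(-4*t)/2.


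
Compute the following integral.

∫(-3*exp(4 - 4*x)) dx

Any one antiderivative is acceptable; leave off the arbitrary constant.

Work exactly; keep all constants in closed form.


Answer: 3*exp(4 - 4*x)/4.


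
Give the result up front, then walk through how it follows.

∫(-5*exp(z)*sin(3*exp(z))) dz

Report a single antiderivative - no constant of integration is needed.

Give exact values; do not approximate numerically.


The answer is 5*cos(3*exp(z))/3.
Step 1. Substitute u = exp(z), turning ∫(-5*exp(z)*sin(3*exp(z))) dz into ∫(-5*sin(3*u)) du: now ∫(-5*sin(3*u)) du.
Step 2. Evaluate the standard form: now 5*cos(3*u)/3.
Step 3. Substitute back u = exp(z): now 5*cos(3*exp(z))/3.
Answer: 5*cos(3*exp(z))/3.


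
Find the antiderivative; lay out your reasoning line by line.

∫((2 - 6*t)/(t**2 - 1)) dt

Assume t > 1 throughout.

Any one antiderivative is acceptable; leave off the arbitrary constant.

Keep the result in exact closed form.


Step 1. Decompose ∫((2 - 6*t)/(t**2 - 1)) dt by partial fractions, (2 - 6*t)/(t**2 - 1) = -4/(t + 1) - 2/(t - 1): now ∫(-2/(t - 1)) dt + ∫(-4/(t + 1)) dt.
Step 2. Evaluate the standard form [assuming t > 1]: now -2*log(t - 1) + ∫(-4/(t + 1)) dt.
Step 3. Evaluate the standard form [assuming t > -1]: now -2*log(t - 1) - 4*log(t + 1).
Answer: -2*log(t - 1) - 4*log(t + 1).


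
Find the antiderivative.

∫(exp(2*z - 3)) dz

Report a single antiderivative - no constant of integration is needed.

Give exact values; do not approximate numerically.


Answer: exp(2*z - 3)/2.


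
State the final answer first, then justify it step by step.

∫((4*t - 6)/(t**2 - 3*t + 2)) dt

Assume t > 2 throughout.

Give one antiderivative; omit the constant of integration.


The answer is 2*log(t - 2) + 2*log(t - 1).
Step 1. Decompose ∫((4*t - 6)/(t**2 - 3*t + 2)) dt by partial fractions, (4*t - 6)/(t**2 - 3*t + 2) = 2/(t - 1) + 2/(t - 2): now ∫(2/(t - 2)) dt + ∫(2/(t - 1)) dt.
Step 2. Evaluate the standard form [assuming t > 1]: now 2*log(t - 1) + ∫(2/(t - 2)) dt.
Step 3. Evaluate the standard form [assuming t > 2]: now 2*log(t - 2) + 2*log(t - 1).
Answer: 2*log(t - 2) + 2*log(t - 1).


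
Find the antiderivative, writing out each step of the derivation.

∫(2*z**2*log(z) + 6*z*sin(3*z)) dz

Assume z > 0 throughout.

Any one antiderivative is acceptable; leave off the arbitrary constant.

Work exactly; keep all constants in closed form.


Step 1. Rewrite: now ∫(6*z*sin(3*z)) dz + ∫(2*z**2*log(z)) dz.
Step 2. Integrate ∫(2*z**2*log(z)) dz by parts with u = log(z), dv = (2*z**2) dz, so v = 2*z**3/3 [assuming z > 0]: now 2*z**3*log(z)/3 + ∫(-2*z**2/3) dz + ∫(6*z*sin(3*z)) dz.
Step 3. Evaluate the standard form: now 2*z**3*log(z)/3 - 2*z**3/9 + ∫(6*z*sin(3*z)) dz.
Step 4. Integrate ∫(6*z*sin(3*z)) dz by parts with u = z, dv = (6*sin(3*z)) dz, so v = -2*cos(3*z): now 2*z**3*log(z)/3 - 2*z**3/9 - 2*z*cos(3*z) + ∫(2*cos(3*z)) dz.
Step 5. Evaluate the standard form: now 2*z**3*log(z)/3 - 2*z**3/9 - 2*z*cos(3*z) + 2*sin(3*z)/3.
Answer: 2*z**3*log(z)/3 - 2*z**3/9 - 2*z*cos(3*z) + 2*sin(3*z)/3.


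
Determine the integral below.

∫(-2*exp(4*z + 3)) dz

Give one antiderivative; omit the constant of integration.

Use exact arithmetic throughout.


Answer: -exp(4*z + 3)/2.


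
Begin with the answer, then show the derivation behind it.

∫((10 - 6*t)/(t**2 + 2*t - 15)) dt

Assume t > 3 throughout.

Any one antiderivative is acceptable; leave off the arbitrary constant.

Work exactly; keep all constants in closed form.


The answer is -log(t - 3) - 5*log(t + 5).
Step 1. Decompose ∫((10 - 6*t)/(t**2 + 2*t - 15)) dt by partial fractions, (10 - 6*t)/(t**2 + 2*t - 15) = -5/(t + 5) - 1/(t - 3): now ∫(-1/(t - 3)) dt + ∫(-5/(t + 5)) dt.
Step 2. Evaluate the standard form [assuming t > 3]: now -log(t - 3) + ∫(-5/(t + 5)) dt.
Step 3. Evaluate the standard form [assuming t > -5]: now -log(t - 3) - 5*log(t + 5).
Answer: -log(t - 3) - 5*log(t + 5).


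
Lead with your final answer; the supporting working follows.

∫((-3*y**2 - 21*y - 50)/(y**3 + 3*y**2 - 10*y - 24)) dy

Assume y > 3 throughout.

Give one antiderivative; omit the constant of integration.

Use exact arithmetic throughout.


The answer is -4*log(y - 3) + 2*log(y + 2) - log(y + 4).
Step 1. Decompose ∫((-3*y**2 - 21*y - 50)/(y**3 + 3*y**2 - 10*y - 24)) dy by partial fractions, (-3*y**2 - 21*y - 50)/(y**3 + 3*y**2 - 10*y - 24) = -1/(y + 4) + 2/(y + 2) - 4/(y - 3): now ∫(-4/(y - 3)) dy + ∫(2/(y + 2)) dy + ∫(-1/(y + 4)) dy.
Step 2. Evaluate the standard form [assuming y > 3]: now -4*log(y - 3) + ∫(2/(y + 2)) dy + ∫(-1/(y + 4)) dy.
Step 3. Evaluate the standard form [assuming y > -2]: now -4*log(y - 3) + 2*log(y + 2) + ∫(-1/(y + 4)) dy.
Step 4. Evaluate the standard form [assuming y > -4]: now -4*log(y - 3) + 2*log(y + 2) - log(y + 4).
Answer: -4*log(y - 3) + 2*log(y + 2) - log(y + 4).


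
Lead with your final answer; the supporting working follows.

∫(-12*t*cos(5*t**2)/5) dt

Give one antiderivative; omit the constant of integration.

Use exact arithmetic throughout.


The answer is -6*sin(5*t**2)/25.
Step 1. Substitute u = t**2, turning ∫(-12*t*cos(5*t**2)/5) dt into ∫(-6*cos(5*u)/5) du: now ∫(-6*cos(5*u)/5) du.
Step 2. Evaluate the standard form: now -6*sin(5*u)/25.
Step 3. Substitute back u = t**2: now -6*sin(5*t**2)/25.
Answer: -6*sin(5*t**2)/25.


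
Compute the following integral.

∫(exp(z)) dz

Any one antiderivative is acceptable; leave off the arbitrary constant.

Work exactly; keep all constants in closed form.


Answer: exp(z).


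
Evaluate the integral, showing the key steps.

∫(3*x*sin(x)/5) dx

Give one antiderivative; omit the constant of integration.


Step 1. Integrate ∫(3*x*sin(x)/5) dx by parts with u = x, dv = (3*sin(x)/5) dx, so v = -3*cos(x)/5: now -3*x*cos(x)/5 + ∫(3*cos(x)/5) dx.
Step 2. Evaluate the standard form: now -3*x*cos(x)/5 + 3*sin(x)/5.
Answer: -3*x*cos(x)/5 + 3*sin(x)/5.


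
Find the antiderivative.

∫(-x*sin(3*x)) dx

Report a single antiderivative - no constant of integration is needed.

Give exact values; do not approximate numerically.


Answer: x*cos(3*x)/3 - sin(3*x)/9.


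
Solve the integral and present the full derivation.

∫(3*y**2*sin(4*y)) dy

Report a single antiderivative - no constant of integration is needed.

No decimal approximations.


Step 1. Integrate ∫(3*y**2*sin(4*y)) dy by parts with u = y**2, dv = (3*sin(4*y)) dy, so v = -3*cos(4*y)/4: now -3*y**2*cos(4*y)/4 + ∫(3*y*cos(4*y)/2) dy.
Step 2. Integrate ∫(3*y*cos(4*y)/2) dy by parts with u = y, dv = (3*cos(4*y)/2) dy, so v = 3*sin(4*y)/8: now -3*y**2*cos(4*y)/4 + 3*y*sin(4*y)/8 + ∫(-3*sin(4*y)/8) dy.
Step 3. Evaluate the standard form: now -3*y**2*cos(4*y)/4 + 3*y*sin(4*y)/8 + 3*cos(4*y)/32.
Answer: -3*y**2*cos(4*y)/4 + 3*y*sin(4*y)/8 + 3*cos(4*y)/32.


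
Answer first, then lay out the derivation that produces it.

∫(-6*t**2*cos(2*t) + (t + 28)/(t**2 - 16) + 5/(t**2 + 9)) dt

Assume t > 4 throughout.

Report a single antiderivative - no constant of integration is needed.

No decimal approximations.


The answer is -3*t**2*sin(2*t) - 3*t*cos(2*t) + 4*log(t - 4) - 3*log(t + 4) + 3*sin(2*t)/2 + 5*atan(t/3)/3.
Step 1. Rewrite: now ∫(-6*t**2*cos(2*t)) dt + ∫((t + 28)/(t**2 - 16)) dt + ∫(5/(t**2 + 9)) dt.
Step 2. Decompose ∫((t + 28)/(t**2 - 16)) dt by partial fractions, (t + 28)/(t**2 - 16) = -3/(t + 4) + 4/(t - 4): now ∫(-6*t**2*cos(2*t)) dt + ∫(4/(t - 4)) dt + ∫(-3/(t + 4)) dt + ∫(5/(t**2 + 9)) dt.
Step 3. Evaluate the standard form [assuming t > -4]: now -3*log(t + 4) + ∫(-6*t**2*cos(2*t)) dt + ∫(4/(t - 4)) dt + ∫(5/(t**2 + 9)) dt.
Step 4. Evaluate the standard form [assuming t > 4]: now 4*log(t - 4) - 3*log(t + 4) + ∫(-6*t**2*cos(2*t)) dt + ∫(5/(t**2 + 9)) dt.
Step 5. Evaluate the standard form: now 4*log(t - 4) - 3*log(t + 4) + 5*atan(t/3)/3 + ∫(-6*t**2*cos(2*t)) dt.
Step 6. Integrate ∫(-6*t**2*cos(2*t)) dt by parts with u = t**2, dv = (-6*cos(2*t)) dt, so v = -3*sin(2*t): now -3*t**2*sin(2*t) + 4*log(t - 4) - 3*log(t + 4) + 5*atan(t/3)/3 + ∫(6*t*sin(2*t)) dt.
Step 7. Integrate ∫(6*t*sin(2*t)) dt by parts with u = t, dv = (6*sin(2*t)) dt, so v = -3*cos(2*t): now -3*t**2*sin(2*t) - 3*t*cos(2*t) + 4*log(t - 4) - 3*log(t + 4) + 5*atan(t/3)/3 + ∫(3*cos(2*t)) dt.
Step 8. Evaluate the standard form: now -3*t**2*sin(2*t) - 3*t*cos(2*t) + 4*log(t - 4) - 3*log(t + 4) + 3*sin(2*t)/2 + 5*atan(t/3)/3.
Answer: -3*t**2*sin(2*t) - 3*t*cos(2*t) + 4*log(t - 4) - 3*log(t + 4) + 3*sin(2*t)/2 + 5*atan(t/3)/3.


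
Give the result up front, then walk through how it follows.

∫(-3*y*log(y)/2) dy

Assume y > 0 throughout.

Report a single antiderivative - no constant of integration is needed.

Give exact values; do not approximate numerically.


The answer is -3*y**2*log(y)/4 + 3*y**2/8.
Step 1. Integrate ∫(-3*y*log(y)/2) dy by parts with u = log(y), dv = (-3*y/2) dy, so v = -3*y**2/4 [assuming y > 0]: now -3*y**2*log(y)/4 + ∫(3*y/4) dy.
Step 2. Evaluate the standard form: now -3*y**2*log(y)/4 + 3*y**2/8.
Answer: -3*y**2*log(y)/4 + 3*y**2/8.


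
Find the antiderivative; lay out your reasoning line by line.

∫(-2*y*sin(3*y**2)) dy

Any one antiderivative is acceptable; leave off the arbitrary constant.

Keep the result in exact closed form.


Step 1. Substitute u = y**2, turning ∫(-2*y*sin(3*y**2)) dy into ∫(-sin(3*u)) du: now ∫(-sin(3*u)) du.
Step 2. Evaluate the standard form: now cos(3*u)/3.
Step 3. Substitute back u = y**2: now cos(3*y**2)/3.
Answer: cos(3*y**2)/3.


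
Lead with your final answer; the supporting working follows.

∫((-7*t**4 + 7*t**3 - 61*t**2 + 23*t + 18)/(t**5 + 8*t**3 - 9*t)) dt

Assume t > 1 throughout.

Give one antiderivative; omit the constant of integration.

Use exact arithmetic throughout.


The answer is -2*log(t) - log(t - 1) - 4*log(t + 1) + 4*atan(t/3)/3.
Step 1. Decompose ∫((-7*t**4 + 7*t**3 - 61*t**2 + 23*t + 18)/(t**5 + 8*t**3 - 9*t)) dt by partial fractions, (-7*t**4 + 7*t**3 - 61*t**2 + 23*t + 18)/(t**5 + 8*t**3 - 9*t) = 4/(t**2 + 9) - 4/(t + 1) - 1/(t - 1) - 2/t: now ∫(-2/t) dt + ∫(-1/(t - 1)) dt + ∫(-4/(t + 1)) dt + ∫(4/(t**2 + 9)) dt.
Step 2. Evaluate the standard form [assuming t > 0]: now -2*log(t) + ∫(-1/(t - 1)) dt + ∫(-4/(t + 1)) dt + ∫(4/(t**2 + 9)) dt.
Step 3. Evaluate the standard form [assuming t > 1]: now -2*log(t) - log(t - 1) + ∫(-4/(t + 1)) dt + ∫(4/(t**2 + 9)) dt.
Step 4. Evaluate the standard form [assuming t > -1]: now -2*log(t) - log(t - 1) - 4*log(t + 1) + ∫(4/(t**2 + 9)) dt.
Step 5. Evaluate the standard form: now -2*log(t) - log(t - 1) - 4*log(t + 1) + 4*atan(t/3)/3.
Answer: -2*log(t) - log(t - 1) - 4*log(t + 1) + 4*atan(t/3)/3.


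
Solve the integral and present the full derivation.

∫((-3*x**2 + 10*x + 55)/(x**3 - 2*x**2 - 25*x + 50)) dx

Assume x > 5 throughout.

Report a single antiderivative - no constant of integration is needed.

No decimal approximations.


Step 1. Decompose ∫((-3*x**2 + 10*x + 55)/(x**3 - 2*x**2 - 25*x + 50)) dx by partial fractions, (-3*x**2 + 10*x + 55)/(x**3 - 2*x**2 - 25*x + 50) = -1/(x + 5) - 3/(x - 2) + 1/(x - 5): now ∫(1/(x - 5)) dx + ∫(-3/(x - 2)) dx + ∫(-1/(x + 5)) dx.
Step 2. Evaluate the standard form [assuming x > 2]: now -3*log(x - 2) + ∫(1/(x - 5)) dx + ∫(-1/(x + 5)) dx.
Step 3. Evaluate the standard form [assuming x > 5]: now log(x - 5) - 3*log(x - 2) + ∫(-1/(x + 5)) dx.
Step 4. Evaluate the standard form [assuming x > -5]: now log(x - 5) - 3*log(x - 2) - log(x + 5).
Answer: log(x - 5) - 3*log(x - 2) - log(x + 5).


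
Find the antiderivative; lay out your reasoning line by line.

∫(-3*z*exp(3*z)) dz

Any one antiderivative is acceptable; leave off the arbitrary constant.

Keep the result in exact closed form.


Step 1. Integrate ∫(-3*z*exp(3*z)) dz by parts with u = z, dv = (-3*exp(3*z)) dz, so v = -exp(3*z): now -z*exp(3*z) + ∫(exp(3*z)) dz.
Step 2. Evaluate the standard form: now -z*exp(3*z) + exp(3*z)/3.
Answer: -z*exp(3*z) + exp(3*z)/3.


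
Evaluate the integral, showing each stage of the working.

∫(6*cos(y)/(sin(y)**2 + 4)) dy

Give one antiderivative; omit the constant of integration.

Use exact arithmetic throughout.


Step 1. Substitute u = sin(y), turning ∫(6*cos(y)/(sin(y)**2 + 4)) dy into ∫(6/(u**2 + 4)) du: now ∫(6/(u**2 + 4)) du.
Step 2. Evaluate the standard form: now 3*atan(u/2).
Step 3. Substitute back u = sin(y): now 3*atan(sin(y)/2).
Answer: 3*atan(sin(y)/2).


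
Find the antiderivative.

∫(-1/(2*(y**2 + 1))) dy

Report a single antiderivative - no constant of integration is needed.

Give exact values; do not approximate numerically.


Answer: -atan(y)/2.


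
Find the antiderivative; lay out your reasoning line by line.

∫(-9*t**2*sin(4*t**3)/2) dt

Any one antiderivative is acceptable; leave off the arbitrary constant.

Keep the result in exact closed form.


Step 1. Substitute u = t**3, turning ∫(-9*t**2*sin(4*t**3)/2) dt into ∫(-3*sin(4*u)/2) du: now ∫(-3*sin(4*u)/2) du.
Step 2. Evaluate the standard form: now 3*cos(4*u)/8.
Step 3. Substitute back u = t**3: now 3*cos(4*t**3)/8.
Answer: 3*cos(4*t**3)/8.


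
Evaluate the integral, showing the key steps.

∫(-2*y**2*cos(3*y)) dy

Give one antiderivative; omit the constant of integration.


Step 1. Integrate ∫(-2*y**2*cos(3*y)) dy by parts with u = y**2, dv = (-2*cos(3*y)) dy, so v = -2*sin(3*y)/3: now -2*y**2*sin(3*y)/3 + ∫(4*y*sin(3*y)/3) dy.
Step 2. Integrate ∫(4*y*sin(3*y)/3) dy by parts with u = y, dv = (4*sin(3*y)/3) dy, so v = -4*cos(3*y)/9: now -2*y**2*sin(3*y)/3 - 4*y*cos(3*y)/9 + ∫(4*cos(3*y)/9) dy.
Step 3. Evaluate the standard form: now -2*y**2*sin(3*y)/3 - 4*y*cos(3*y)/9 + 4*sin(3*y)/27.
Answer: -2*y**2*sin(3*y)/3 - 4*y*cos(3*y)/9 + 4*sin(3*y)/27.


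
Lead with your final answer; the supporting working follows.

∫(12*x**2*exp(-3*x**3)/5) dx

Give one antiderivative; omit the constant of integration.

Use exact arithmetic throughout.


The answer is -4*exp(-3*x**3)/15.
Step 1. Substitute u = x**3, turning ∫(12*x**2*exp(-3*x**3)/5) dx into ∫(4*exp(-3*u)/5) du: now ∫(4*exp(-3*u)/5) du.
Step 2. Evaluate the standard form: now -4*exp(-3*u)/15.
Step 3. Substitute back u = x**3: now -4*exp(-3*x**3)/15.
Answer: -4*exp(-3*x**3)/15.


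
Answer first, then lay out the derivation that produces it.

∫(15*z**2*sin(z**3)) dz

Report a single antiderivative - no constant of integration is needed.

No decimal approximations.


The answer is -5*cos(z**3).
Step 1. Substitute u = z**3, turning ∫(15*z**2*sin(z**3)) dz into ∫(5*sin(u)) du: now ∫(5*sin(u)) du.
Step 2. Evaluate the standard form: now -5*cos(u).
Step 3. Substitute back u = z**3: now -5*cos(z**3).
Answer: -5*cos(z**3).


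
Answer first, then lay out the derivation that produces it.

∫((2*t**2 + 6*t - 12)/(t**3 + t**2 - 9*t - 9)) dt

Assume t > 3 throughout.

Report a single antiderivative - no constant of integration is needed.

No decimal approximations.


The answer is log(t - 3) + 2*log(t + 1) - log(t + 3).
Step 1. Decompose ∫((2*t**2 + 6*t - 12)/(t**3 + t**2 - 9*t - 9)) dt by partial fractions, (2*t**2 + 6*t - 12)/(t**3 + t**2 - 9*t - 9) = -1/(t + 3) + 2/(t + 1) + 1/(t - 3): now ∫(1/(t - 3)) dt + ∫(2/(t + 1)) dt + ∫(-1/(t + 3)) dt.
Step 2. Evaluate the standard form [assuming t > -3]: now -log(t + 3) + ∫(1/(t - 3)) dt + ∫(2/(t + 1)) dt.
Step 3. Evaluate the standard form [assuming t > -1]: now 2*log(t + 1) - log(t + 3) + ∫(1/(t - 3)) dt.
Step 4. Evaluate the standard form [assuming t > 3]: now log(t - 3) + 2*log(t + 1) - log(t + 3).
Answer: log(t - 3) + 2*log(t + 1) - log(t + 3).


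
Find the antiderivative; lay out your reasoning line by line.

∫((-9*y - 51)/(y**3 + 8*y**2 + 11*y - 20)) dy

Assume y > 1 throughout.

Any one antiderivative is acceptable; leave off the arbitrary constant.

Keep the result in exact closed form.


Step 1. Decompose ∫((-9*y - 51)/(y**3 + 8*y**2 + 11*y - 20)) dy by partial fractions, (-9*y - 51)/(y**3 + 8*y**2 + 11*y - 20) = -1/(y + 5) + 3/(y + 4) - 2/(y - 1): now ∫(-2/(y - 1)) dy + ∫(3/(y + 4)) dy + ∫(-1/(y + 5)) dy.
Step 2. Evaluate the standard form [assuming y > -4]: now 3*log(y + 4) + ∫(-2/(y - 1)) dy + ∫(-1/(y + 5)) dy.
Step 3. Evaluate the standard form [assuming y > 1]: now -2*log(y - 1) + 3*log(y + 4) + ∫(-1/(y + 5)) dy.
Step 4. Evaluate the standard form [assuming y > -5]: now -2*log(y - 1) + 3*log(y + 4) - log(y + 5).
Answer: -2*log(y - 1) + 3*log(y + 4) - log(y + 5).


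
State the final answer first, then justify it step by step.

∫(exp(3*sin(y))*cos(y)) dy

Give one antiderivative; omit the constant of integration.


The answer is exp(3*sin(y))/3.
Step 1. Substitute u = sin(y), turning ∫(exp(3*sin(y))*cos(y)) dy into ∫(exp(3*u)) du: now ∫(exp(3*u)) du.
Step 2. Evaluate the standard form: now exp(3*u)/3.
Step 3. Substitute back u = sin(y): now exp(3*sin(y))/3.
Answer: exp(3*sin(y))/3.


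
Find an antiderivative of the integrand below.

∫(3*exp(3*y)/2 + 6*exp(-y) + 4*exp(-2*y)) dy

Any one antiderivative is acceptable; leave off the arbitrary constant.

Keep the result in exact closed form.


Answer: exp(3*y)/2 - 6*exp(-y) - 2*exp(-2*y).


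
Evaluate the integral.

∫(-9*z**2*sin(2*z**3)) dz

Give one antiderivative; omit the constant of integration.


Answer: 3*cos(2*z**3)/2.


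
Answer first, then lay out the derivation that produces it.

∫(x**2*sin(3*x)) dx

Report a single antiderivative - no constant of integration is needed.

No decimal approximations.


The answer is -x**2*cos(3*x)/3 + 2*x*sin(3*x)/9 + 2*cos(3*x)/27.
Step 1. Integrate ∫(x**2*sin(3*x)) dx by parts with u = x**2, dv = (sin(3*x)) dx, so v = -cos(3*x)/3: now -x**2*cos(3*x)/3 + ∫(2*x*cos(3*x)/3) dx.
Step 2. Integrate ∫(2*x*cos(3*x)/3) dx by parts with u = x, dv = (2*cos(3*x)/3) dx, so v = 2*sin(3*x)/9: now -x**2*cos(3*x)/3 + 2*x*sin(3*x)/9 + ∫(-2*sin(3*x)/9) dx.
Step 3. Evaluate the standard form: now -x**2*cos(3*x)/3 + 2*x*sin(3*x)/9 + 2*cos(3*x)/27.
Answer: -x**2*cos(3*x)/3 + 2*x*sin(3*x)/9 + 2*cos(3*x)/27.


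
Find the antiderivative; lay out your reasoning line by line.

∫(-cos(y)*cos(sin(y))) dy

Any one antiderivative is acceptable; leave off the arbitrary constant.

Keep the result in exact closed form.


Step 1. Substitute u = sin(y), turning ∫(-cos(y)*cos(sin(y))) dy into ∫(-cos(u)) du: now ∫(-cos(u)) du.
Step 2. Evaluate the standard form: now -sin(u).
Step 3. Substitute back u = sin(y): now -sin(sin(y)).
Answer: -sin(sin(y)).


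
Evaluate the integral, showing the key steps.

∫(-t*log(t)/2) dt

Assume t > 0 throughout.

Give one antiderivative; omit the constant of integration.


Step 1. Integrate ∫(-t*log(t)/2) dt by parts with u = log(t), dv = (-t/2) dt, so v = -t**2/4 [assuming t > 0]: now -t**2*log(t)/4 + ∫(t/4) dt.
Step 2. Evaluate the standard form: now -t**2*log(t)/4 + t**2/8.
Answer: -t**2*log(t)/4 + t**2/8.


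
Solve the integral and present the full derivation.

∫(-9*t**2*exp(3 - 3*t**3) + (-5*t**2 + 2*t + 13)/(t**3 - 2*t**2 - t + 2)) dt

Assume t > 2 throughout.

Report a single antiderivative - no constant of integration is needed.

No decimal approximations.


Step 1. Rewrite: now ∫(-9*t**2*exp(3 - 3*t**3)) dt + ∫((-5*t**2 + 2*t + 13)/(t**3 - 2*t**2 - t + 2)) dt.
Step 2. Decompose ∫((-5*t**2 + 2*t + 13)/(t**3 - 2*t**2 - t + 2)) dt by partial fractions, (-5*t**2 + 2*t + 13)/(t**3 - 2*t**2 - t + 2) = 1/(t + 1) - 5/(t - 1) - 1/(t - 2): now ∫(-9*t**2*exp(3 - 3*t**3)) dt + ∫(-1/(t - 2)) dt + ∫(-5/(t - 1)) dt + ∫(1/(t + 1)) dt.
Step 3. Evaluate the standard form [assuming t > -1]: now log(t + 1) + ∫(-9*t**2*exp(3 - 3*t**3)) dt + ∫(-1/(t - 2)) dt + ∫(-5/(t - 1)) dt.
Step 4. Evaluate the standard form [assuming t > 1]: now -5*log(t - 1) + log(t + 1) + ∫(-9*t**2*exp(3 - 3*t**3)) dt + ∫(-1/(t - 2)) dt.
Step 5. Evaluate the standard form [assuming t > 2]: now -log(t - 2) - 5*log(t - 1) + log(t + 1) + ∫(-9*t**2*exp(3 - 3*t**3)) dt.
Step 6. Substitute u = t**3 - 1, turning ∫(-9*t**2*exp(3 - 3*t**3)) dt into ∫(-3*exp(-3*u)) du: now -log(t - 2) - 5*log(t - 1) + log(t + 1) + ∫(-3*exp(-3*u)) du.
Step 7. Evaluate the standard form: now -log(t - 2) - 5*log(t - 1) + log(t + 1) + exp(-3*u).
Step 8. Substitute back u = t**3 - 1: now exp(3 - 3*t**3) - log(t - 2) - 5*log(t - 1) + log(t + 1).
Answer: exp(3 - 3*t**3) - log(t - 2) - 5*log(t - 1) + log(t + 1).


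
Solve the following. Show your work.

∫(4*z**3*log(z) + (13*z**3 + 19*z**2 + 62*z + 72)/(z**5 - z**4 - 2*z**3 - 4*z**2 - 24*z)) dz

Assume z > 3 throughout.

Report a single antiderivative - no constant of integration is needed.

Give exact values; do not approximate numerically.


Step 1. Rewrite: now ∫(4*z**3*log(z)) dz + ∫((13*z**3 + 19*z**2 + 62*z + 72)/(z**5 - z**4 - 2*z**3 - 4*z**2 - 24*z)) dz.
Step 2. Decompose ∫((13*z**3 + 19*z**2 + 62*z + 72)/(z**5 - z**4 - 2*z**3 - 4*z**2 - 24*z)) dz by partial fractions, (13*z**3 + 19*z**2 + 62*z + 72)/(z**5 - z**4 - 2*z**3 - 4*z**2 - 24*z) = -1/(z**2 + 4) - 1/(z + 2) + 4/(z - 3) - 3/z: now ∫(-3/z) dz + ∫(4*z**3*log(z)) dz + ∫(4/(z - 3)) dz + ∫(-1/(z + 2)) dz + ∫(-1/(z**2 + 4)) dz.
Step 3. Evaluate the standard form [assuming z > 0]: now -3*log(z) + ∫(4*z**3*log(z)) dz + ∫(4/(z - 3)) dz + ∫(-1/(z + 2)) dz + ∫(-1/(z**2 + 4)) dz.
Step 4. Evaluate the standard form [assuming z > -2]: now -3*log(z) - log(z + 2) + ∫(4*z**3*log(z)) dz + ∫(4/(z - 3)) dz + ∫(-1/(z**2 + 4)) dz.
Step 5. Evaluate the standard form [assuming z > 3]: now -3*log(z) + 4*log(z - 3) - log(z + 2) + ∫(4*z**3*log(z)) dz + ∫(-1/(z**2 + 4)) dz.
Step 6. Evaluate the standard form: now -3*log(z) + 4*log(z - 3) - log(z + 2) - atan(z/2)/2 + ∫(4*z**3*log(z)) dz.
Step 7. Integrate ∫(4*z**3*log(z)) dz by parts with u = log(z), dv = (4*z**3) dz, so v = z**4 [assuming z > 0]: now z**4*log(z) - 3*log(z) + 4*log(z - 3) - log(z + 2) - atan(z/2)/2 + ∫(-z**3) dz.
Step 8. Evaluate the standard form: now z**4*log(z) - z**4/4 - 3*log(z) + 4*log(z - 3) - log(z + 2) - atan(z/2)/2.
Answer: z**4*log(z) - z**4/4 - 3*log(z) + 4*log(z - 3) - log(z + 2) - atan(z/2)/2.


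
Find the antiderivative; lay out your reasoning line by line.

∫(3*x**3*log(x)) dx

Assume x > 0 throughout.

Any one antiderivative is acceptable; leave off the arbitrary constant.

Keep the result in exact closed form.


Step 1. Integrate ∫(3*x**3*log(x)) dx by parts with u = log(x), dv = (3*x**3) dx, so v = 3*x**4/4 [assuming x > 0]: now 3*x**4*log(x)/4 + ∫(-3*x**3/4) dx.
Step 2. Evaluate the standard form: now 3*x**4*log(x)/4 - 3*x**4/16.
Answer: 3*x**4*log(x)/4 - 3*x**4/16.


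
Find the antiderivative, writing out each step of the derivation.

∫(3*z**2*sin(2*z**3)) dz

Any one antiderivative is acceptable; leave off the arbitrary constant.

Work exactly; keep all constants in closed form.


Step 1. Substitute u = z**3, turning ∫(3*z**2*sin(2*z**3)) dz into ∫(sin(2*u)) du: now ∫(sin(2*u)) du.
Step 2. Evaluate the standard form: now -cos(2*u)/2.
Step 3. Substitute back u = z**3: now -cos(2*z**3)/2.
Answer: -cos(2*z**3)/2.


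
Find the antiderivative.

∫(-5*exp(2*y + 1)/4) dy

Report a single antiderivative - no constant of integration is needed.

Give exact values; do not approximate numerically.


Answer: -5*exp(2*y + 1)/8.


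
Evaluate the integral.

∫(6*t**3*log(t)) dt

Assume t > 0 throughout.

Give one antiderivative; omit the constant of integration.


Answer: 3*t**4*log(t)/2 - 3*t**4/8.


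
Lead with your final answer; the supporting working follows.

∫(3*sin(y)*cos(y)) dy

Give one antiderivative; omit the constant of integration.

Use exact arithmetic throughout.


The answer is 3*sin(y)**2/2.
Step 1. Substitute u = sin(y), turning ∫(3*sin(y)*cos(y)) dy into ∫(3*u) du: now ∫(3*u) du.
Step 2. Evaluate the standard form: now 3*u**2/2.
Step 3. Substitute back u = sin(y): now 3*sin(y)**2/2.
Answer: 3*sin(y)**2/2.


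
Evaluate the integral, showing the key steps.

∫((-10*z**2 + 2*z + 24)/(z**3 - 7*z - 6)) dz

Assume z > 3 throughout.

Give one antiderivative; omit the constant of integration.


Step 1. Decompose ∫((-10*z**2 + 2*z + 24)/(z**3 - 7*z - 6)) dz by partial fractions, (-10*z**2 + 2*z + 24)/(z**3 - 7*z - 6) = -4/(z + 2) - 3/(z + 1) - 3/(z - 3): now ∫(-3/(z - 3)) dz + ∫(-3/(z + 1)) dz + ∫(-4/(z + 2)) dz.
Step 2. Evaluate the standard form [assuming z > -2]: now -4*log(z + 2) + ∫(-3/(z - 3)) dz + ∫(-3/(z + 1)) dz.
Step 3. Evaluate the standard form [assuming z > 3]: now -3*log(z - 3) - 4*log(z + 2) + ∫(-3/(z + 1)) dz.
Step 4. Evaluate the standard form [assuming z > -1]: now -3*log(z - 3) - 3*log(z + 1) - 4*log(z + 2).
Answer: -3*log(z - 3) - 3*log(z + 1) - 4*log(z + 2).


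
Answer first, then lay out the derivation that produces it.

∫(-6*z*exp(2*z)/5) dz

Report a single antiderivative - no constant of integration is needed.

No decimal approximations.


The answer is -3*z*exp(2*z)/5 + 3*exp(2*z)/10.
Step 1. Integrate ∫(-6*z*exp(2*z)/5) dz by parts with u = z, dv = (-6*exp(2*z)/5) dz, so v = -3*exp(2*z)/5: now -3*z*exp(2*z)/5 + ∫(3*exp(2*z)/5) dz.
Step 2. Evaluate the standard form: now -3*z*exp(2*z)/5 + 3*exp(2*z)/10.
Answer: -3*z*exp(2*z)/5 + 3*exp(2*z)/10.


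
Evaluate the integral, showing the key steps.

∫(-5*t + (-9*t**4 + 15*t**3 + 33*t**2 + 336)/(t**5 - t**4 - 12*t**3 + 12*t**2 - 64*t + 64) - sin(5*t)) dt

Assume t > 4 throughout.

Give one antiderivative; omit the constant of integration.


Step 1. Rewrite: now ∫(-5*t) dt + ∫((-9*t**4 + 15*t**3 + 33*t**2 + 336)/(t**5 - t**4 - 12*t**3 + 12*t**2 - 64*t + 64)) dt + ∫(-sin(5*t)) dt.
Step 2. Decompose ∫((-9*t**4 + 15*t**3 + 33*t**2 + 336)/(t**5 - t**4 - 12*t**3 + 12*t**2 - 64*t + 64)) dt by partial fractions, (-9*t**4 + 15*t**3 + 33*t**2 + 336)/(t**5 - t**4 - 12*t**3 + 12*t**2 - 64*t + 64) = 3/(t**2 + 4) - 3/(t + 4) - 5/(t - 1) - 1/(t - 4): now ∫(-5*t) dt + ∫(-1/(t - 4)) dt + ∫(-5/(t - 1)) dt + ∫(-3/(t + 4)) dt + ∫(3/(t**2 + 4)) dt + ∫(-sin(5*t)) dt.
Step 3. Evaluate the standard form [assuming t > -4]: now -3*log(t + 4) + ∫(-5*t) dt + ∫(-1/(t - 4)) dt + ∫(-5/(t - 1)) dt + ∫(3/(t**2 + 4)) dt + ∫(-sin(5*t)) dt.
Step 4. Evaluate the standard form [assuming t > 4]: now -log(t - 4) - 3*log(t + 4) + ∫(-5*t) dt + ∫(-5/(t - 1)) dt + ∫(3/(t**2 + 4)) dt + ∫(-sin(5*t)) dt.
Step 5. Evaluate the standard form [assuming t > 1]: now -log(t - 4) - 5*log(t - 1) - 3*log(t + 4) + ∫(-5*t) dt + ∫(3/(t**2 + 4)) dt + ∫(-sin(5*t)) dt.
Step 6. Evaluate the standard form: now -log(t - 4) - 5*log(t - 1) - 3*log(t + 4) + 3*atan(t/2)/2 + ∫(-5*t) dt + ∫(-sin(5*t)) dt.
Step 7. Evaluate the standard form: now -5*t**2/2 - log(t - 4) - 5*log(t - 1) - 3*log(t + 4) + 3*atan(t/2)/2 + ∫(-sin(5*t)) dt.
Step 8. Evaluate the standard form: now -5*t**2/2 - log(t - 4) - 5*log(t - 1) - 3*log(t + 4) + cos(5*t)/5 + 3*atan(t/2)/2.
Answer: -5*t**2/2 - log(t - 4) - 5*log(t - 1) - 3*log(t + 4) + cos(5*t)/5 + 3*atan(t/2)/2.


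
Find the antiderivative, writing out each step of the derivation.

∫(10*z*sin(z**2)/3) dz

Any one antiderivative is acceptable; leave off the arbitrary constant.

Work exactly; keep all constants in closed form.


Step 1. Substitute u = z**2, turning ∫(10*z*sin(z**2)/3) dz into ∫(5*sin(u)/3) du: now ∫(5*sin(u)/3) du.
Step 2. Evaluate the standard form: now -5*cos(u)/3.
Step 3. Substitute back u = z**2: now -5*cos(z**2)/3.
Answer: -5*cos(z**2)/3.


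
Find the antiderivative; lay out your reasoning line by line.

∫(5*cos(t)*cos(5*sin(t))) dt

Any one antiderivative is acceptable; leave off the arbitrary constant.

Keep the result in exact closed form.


Step 1. Substitute u = sin(t), turning ∫(5*cos(t)*cos(5*sin(t))) dt into ∫(5*cos(5*u)) du: now ∫(5*cos(5*u)) du.
Step 2. Evaluate the standard form: now sin(5*u).
Step 3. Substitute back u = sin(t): now sin(5*sin(t)).
Answer: sin(5*sin(t)).


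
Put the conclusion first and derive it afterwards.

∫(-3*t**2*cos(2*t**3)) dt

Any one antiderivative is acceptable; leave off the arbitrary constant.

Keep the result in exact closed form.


The answer is -sin(2*t**3)/2.
Step 1. Substitute u = t**3, turning ∫(-3*t**2*cos(2*t**3)) dt into ∫(-cos(2*u)) du: now ∫(-cos(2*u)) du.
Step 2. Evaluate the standard form: now -sin(2*u)/2.
Step 3. Substitute back u = t**3: now -sin(2*t**3)/2.
Answer: -sin(2*t**3)/2.


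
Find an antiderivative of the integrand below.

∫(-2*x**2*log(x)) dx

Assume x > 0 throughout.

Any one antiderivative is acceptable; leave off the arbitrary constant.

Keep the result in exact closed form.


Answer: -2*x**3*log(x)/3 + 2*x**3/9.


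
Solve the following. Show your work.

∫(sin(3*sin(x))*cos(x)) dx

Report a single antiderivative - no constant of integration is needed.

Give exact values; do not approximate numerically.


Step 1. Substitute u = sin(x), turning ∫(sin(3*sin(x))*cos(x)) dx into ∫(sin(3*u)) du: now ∫(sin(3*u)) du.
Step 2. Evaluate the standard form: now -cos(3*u)/3.
Step 3. Substitute back u = sin(x): now -cos(3*sin(x))/3.
Answer: -cos(3*sin(x))/3.


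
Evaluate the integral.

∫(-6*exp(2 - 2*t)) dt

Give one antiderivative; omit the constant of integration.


Answer: 3*exp(2 - 2*t).


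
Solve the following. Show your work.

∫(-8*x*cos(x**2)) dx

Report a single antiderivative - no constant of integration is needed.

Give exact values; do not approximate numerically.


Step 1. Substitute u = x**2, turning ∫(-8*x*cos(x**2)) dx into ∫(-4*cos(u)) du: now ∫(-4*cos(u)) du.
Step 2. Evaluate the standard form: now -4*sin(u).
Step 3. Substitute back u = x**2: now -4*sin(x**2).
Answer: -4*sin(x**2).


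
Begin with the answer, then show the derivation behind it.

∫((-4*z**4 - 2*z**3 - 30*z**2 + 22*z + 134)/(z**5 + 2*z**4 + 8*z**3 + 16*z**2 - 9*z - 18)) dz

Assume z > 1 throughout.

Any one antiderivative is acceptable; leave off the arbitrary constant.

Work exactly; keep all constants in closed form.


The answer is 2*log(z - 1) - 4*log(z + 1) - 2*log(z + 2) - 4*atan(z/3)/3.
Step 1. Decompose ∫((-4*z**4 - 2*z**3 - 30*z**2 + 22*z + 134)/(z**5 + 2*z**4 + 8*z**3 + 16*z**2 - 9*z - 18)) dz by partial fractions, (-4*z**4 - 2*z**3 - 30*z**2 + 22*z + 134)/(z**5 + 2*z**4 + 8*z**3 + 16*z**2 - 9*z - 18) = -4/(z**2 + 9) - 2/(z + 2) - 4/(z + 1) + 2/(z - 1): now ∫(2/(z - 1)) dz + ∫(-4/(z + 1)) dz + ∫(-2/(z + 2)) dz + ∫(-4/(z**2 + 9)) dz.
Step 2. Evaluate the standard form [assuming z > -1]: now -4*log(z + 1) + ∫(2/(z - 1)) dz + ∫(-2/(z + 2)) dz + ∫(-4/(z**2 + 9)) dz.
Step 3. Evaluate the standard form [assuming z > 1]: now 2*log(z - 1) - 4*log(z + 1) + ∫(-2/(z + 2)) dz + ∫(-4/(z**2 + 9)) dz.
Step 4. Evaluate the standard form [assuming z > -2]: now 2*log(z - 1) - 4*log(z + 1) - 2*log(z + 2) + ∫(-4/(z**2 + 9)) dz.
Step 5. Evaluate the standard form: now 2*log(z - 1) - 4*log(z + 1) - 2*log(z + 2) - 4*atan(z/3)/3.
Answer: 2*log(z - 1) - 4*log(z + 1) - 2*log(z + 2) - 4*atan(z/3)/3.


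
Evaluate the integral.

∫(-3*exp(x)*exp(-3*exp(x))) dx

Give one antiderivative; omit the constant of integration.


Answer: exp(-3*exp(x)).


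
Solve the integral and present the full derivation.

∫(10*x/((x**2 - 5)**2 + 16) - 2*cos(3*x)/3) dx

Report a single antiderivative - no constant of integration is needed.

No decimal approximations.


Step 1. Rewrite: now ∫(10*x/((x**2 - 5)**2 + 16)) dx + ∫(-2*cos(3*x)/3) dx.
Step 2. Evaluate the standard form: now -2*sin(3*x)/9 + ∫(10*x/((x**2 - 5)**2 + 16)) dx.
Step 3. Substitute u = x**2 - 5, turning ∫(10*x/((x**2 - 5)**2 + 16)) dx into ∫(5/(u**2 + 16)) du: now -2*sin(3*x)/9 + ∫(5/(u**2 + 16)) du.
Step 4. Evaluate the standard form: now -2*sin(3*x)/9 + 5*atan(u/4)/4.
Step 5. Substitute back u = x**2 - 5: now -2*sin(3*x)/9 + 5*atan(x**2/4 - 5/4)/4.
Answer: -2*sin(3*x)/9 + 5*atan(x**2/4 - 5/4)/4.


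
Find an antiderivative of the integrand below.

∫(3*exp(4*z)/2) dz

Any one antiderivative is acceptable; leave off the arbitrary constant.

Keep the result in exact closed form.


Answer: 3*exp(4*z)/8.


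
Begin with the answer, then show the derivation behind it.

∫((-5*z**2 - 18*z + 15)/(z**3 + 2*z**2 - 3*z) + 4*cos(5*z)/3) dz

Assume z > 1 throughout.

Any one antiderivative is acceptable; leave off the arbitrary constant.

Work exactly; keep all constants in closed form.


The answer is -5*log(z) - 2*log(z - 1) + 2*log(z + 3) + 4*sin(5*z)/15.
Step 1. Rewrite: now ∫((-5*z**2 - 18*z + 15)/(z**3 + 2*z**2 - 3*z)) dz + ∫(4*cos(5*z)/3) dz.
Step 2. Evaluate the standard form: now 4*sin(5*z)/15 + ∫((-5*z**2 - 18*z + 15)/(z**3 + 2*z**2 - 3*z)) dz.
Step 3. Decompose ∫((-5*z**2 - 18*z + 15)/(z**3 + 2*z**2 - 3*z)) dz by partial fractions, (-5*z**2 - 18*z + 15)/(z**3 + 2*z**2 - 3*z) = 2/(z + 3) - 2/(z - 1) - 5/z: now 4*sin(5*z)/15 + ∫(-5/z) dz + ∫(-2/(z - 1)) dz + ∫(2/(z + 3)) dz.
Step 4. Evaluate the standard form [assuming z > 1]: now -2*log(z - 1) + 4*sin(5*z)/15 + ∫(-5/z) dz + ∫(2/(z + 3)) dz.
Step 5. Evaluate the standard form [assuming z > 0]: now -5*log(z) - 2*log(z - 1) + 4*sin(5*z)/15 + ∫(2/(z + 3)) dz.
Step 6. Evaluate the standard form [assuming z > -3]: now -5*log(z) - 2*log(z - 1) + 2*log(z + 3) + 4*sin(5*z)/15.
Answer: -5*log(z) - 2*log(z - 1) + 2*log(z + 3) + 4*sin(5*z)/15.


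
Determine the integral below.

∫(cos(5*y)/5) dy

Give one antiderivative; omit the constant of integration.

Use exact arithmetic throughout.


Answer: sin(5*y)/25.


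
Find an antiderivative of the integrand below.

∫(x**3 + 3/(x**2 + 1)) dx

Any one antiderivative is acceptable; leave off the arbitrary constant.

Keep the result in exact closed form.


Answer: x**4/4 + 3*atan(x).


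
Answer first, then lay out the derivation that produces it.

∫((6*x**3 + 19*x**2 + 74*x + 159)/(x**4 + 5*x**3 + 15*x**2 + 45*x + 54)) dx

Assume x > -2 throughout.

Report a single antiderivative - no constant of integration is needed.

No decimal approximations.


The answer is 3*log(x + 2) + 3*log(x + 3) + 4*atan(x/3)/3.
Step 1. Decompose ∫((6*x**3 + 19*x**2 + 74*x + 159)/(x**4 + 5*x**3 + 15*x**2 + 45*x + 54)) dx by partial fractions, (6*x**3 + 19*x**2 + 74*x + 159)/(x**4 + 5*x**3 + 15*x**2 + 45*x + 54) = 4/(x**2 + 9) + 3/(x + 3) + 3/(x + 2): now ∫(3/(x + 2)) dx + ∫(3/(x + 3)) dx + ∫(4/(x**2 + 9)) dx.
Step 2. Evaluate the standard form [assuming x > -2]: now 3*log(x + 2) + ∫(3/(x + 3)) dx + ∫(4/(x**2 + 9)) dx.
Step 3. Evaluate the standard form [assuming x > -3]: now 3*log(x + 2) + 3*log(x + 3) + ∫(4/(x**2 + 9)) dx.
Step 4. Evaluate the standard form: now 3*log(x + 2) + 3*log(x + 3) + 4*atan(x/3)/3.
Answer: 3*log(x + 2) + 3*log(x + 3) + 4*atan(x/3)/3.


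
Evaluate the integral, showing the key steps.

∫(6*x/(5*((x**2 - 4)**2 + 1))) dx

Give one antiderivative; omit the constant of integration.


Step 1. Substitute u = x**2 - 4, turning ∫(6*x/(5*((x**2 - 4)**2 + 1))) dx into ∫(3/(5*(u**2 + 1))) du: now ∫(3/(5*(u**2 + 1))) du.
Step 2. Evaluate the standard form: now 3*atan(u)/5.
Step 3. Substitute back u = x**2 - 4: now 3*atan(x**2 - 4)/5.
Answer: 3*atan(x**2 - 4)/5.


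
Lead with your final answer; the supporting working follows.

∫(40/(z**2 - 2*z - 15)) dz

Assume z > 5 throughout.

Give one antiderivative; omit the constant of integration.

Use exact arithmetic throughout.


The answer is 5*log(z - 5) - 5*log(z + 3).
Step 1. Decompose ∫(40/(z**2 - 2*z - 15)) dz by partial fractions, 40/(z**2 - 2*z - 15) = -5/(z + 3) + 5/(z - 5): now ∫(5/(z - 5)) dz + ∫(-5/(z + 3)) dz.
Step 2. Evaluate the standard form [assuming z > 5]: now 5*log(z - 5) + ∫(-5/(z + 3)) dz.
Step 3. Evaluate the standard form [assuming z > -3]: now 5*log(z - 5) - 5*log(z + 3).
Answer: 5*log(z - 5) - 5*log(z + 3).


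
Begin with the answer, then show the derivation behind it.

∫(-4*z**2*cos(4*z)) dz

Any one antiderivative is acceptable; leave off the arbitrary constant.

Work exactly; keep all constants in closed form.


The answer is -z**2*sin(4*z) - z*cos(4*z)/2 + sin(4*z)/8.
Step 1. Integrate ∫(-4*z**2*cos(4*z)) dz by parts with u = z**2, dv = (-4*cos(4*z)) dz, so v = -sin(4*z): now -z**2*sin(4*z) + ∫(2*z*sin(4*z)) dz.
Step 2. Integrate ∫(2*z*sin(4*z)) dz by parts with u = z, dv = (2*sin(4*z)) dz, so v = -cos(4*z)/2: now -z**2*sin(4*z) - z*cos(4*z)/2 + ∫(cos(4*z)/2) dz.
Step 3. Evaluate the standard form: now -z**2*sin(4*z) - z*cos(4*z)/2 + sin(4*z)/8.
Answer: -z**2*sin(4*z) - z*cos(4*z)/2 + sin(4*z)/8.


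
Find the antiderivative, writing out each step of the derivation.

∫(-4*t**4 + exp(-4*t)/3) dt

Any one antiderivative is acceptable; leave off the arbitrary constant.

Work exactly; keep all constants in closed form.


Step 1. Rewrite: now ∫(-4*t**4) dt + ∫(exp(-4*t)/3) dt.
Step 2. Evaluate the standard form: now -4*t**5/5 + ∫(exp(-4*t)/3) dt.
Step 3. Evaluate the standard form: now -4*t**5/5 - exp(-4*t)/12.
Answer: -4*t**5/5 - exp(-4*t)/12.


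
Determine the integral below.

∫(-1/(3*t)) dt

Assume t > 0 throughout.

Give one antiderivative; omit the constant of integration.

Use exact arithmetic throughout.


Answer: -log(t)/3.


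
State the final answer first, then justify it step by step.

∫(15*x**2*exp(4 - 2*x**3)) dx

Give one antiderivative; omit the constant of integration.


The answer is -5*exp(4 - 2*x**3)/2.
Step 1. Substitute u = x**3 - 2, turning ∫(15*x**2*exp(4 - 2*x**3)) dx into ∫(5*exp(-2*u)) du: now ∫(5*exp(-2*u)) du.
Step 2. Evaluate the standard form: now -5*exp(-2*u)/2.
Step 3. Substitute back u = x**3 - 2: now -5*exp(4 - 2*x**3)/2.
Answer: -5*exp(4 - 2*x**3)/2.


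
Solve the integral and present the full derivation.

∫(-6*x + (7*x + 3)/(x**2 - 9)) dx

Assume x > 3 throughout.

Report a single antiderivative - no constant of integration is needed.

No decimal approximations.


Step 1. Rewrite: now ∫(-6*x) dx + ∫((7*x + 3)/(x**2 - 9)) dx.
Step 2. Evaluate the standard form: now -3*x**2 + ∫((7*x + 3)/(x**2 - 9)) dx.
Step 3. Decompose ∫((7*x + 3)/(x**2 - 9)) dx by partial fractions, (7*x + 3)/(x**2 - 9) = 3/(x + 3) + 4/(x - 3): now -3*x**2 + ∫(4/(x - 3)) dx + ∫(3/(x + 3)) dx.
Step 4. Evaluate the standard form [assuming x > -3]: now -3*x**2 + 3*log(x + 3) + ∫(4/(x - 3)) dx.
Step 5. Evaluate the standard form [assuming x > 3]: now -3*x**2 + 4*log(x - 3) + 3*log(x + 3).
Answer: -3*x**2 + 4*log(x - 3) + 3*log(x + 3).


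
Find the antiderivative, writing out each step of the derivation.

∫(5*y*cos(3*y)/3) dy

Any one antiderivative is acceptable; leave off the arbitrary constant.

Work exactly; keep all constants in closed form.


Step 1. Integrate ∫(5*y*cos(3*y)/3) dy by parts with u = y, dv = (5*cos(3*y)/3) dy, so v = 5*sin(3*y)/9: now 5*y*sin(3*y)/9 + ∫(-5*sin(3*y)/9) dy.
Step 2. Evaluate the standard form: now 5*y*sin(3*y)/9 + 5*cos(3*y)/27.
Answer: 5*y*sin(3*y)/9 + 5*cos(3*y)/27.


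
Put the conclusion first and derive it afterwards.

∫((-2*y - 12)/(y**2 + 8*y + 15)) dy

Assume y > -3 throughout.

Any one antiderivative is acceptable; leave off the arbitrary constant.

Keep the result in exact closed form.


The answer is -3*log(y + 3) + log(y + 5).
Step 1. Decompose ∫((-2*y - 12)/(y**2 + 8*y + 15)) dy by partial fractions, (-2*y - 12)/(y**2 + 8*y + 15) = 1/(y + 5) - 3/(y + 3): now ∫(-3/(y + 3)) dy + ∫(1/(y + 5)) dy.
Step 2. Evaluate the standard form [assuming y > -3]: now -3*log(y + 3) + ∫(1/(y + 5)) dy.
Step 3. Evaluate the standard form [assuming y > -5]: now -3*log(y + 3) + log(y + 5).
Answer: -3*log(y + 3) + log(y + 5).
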